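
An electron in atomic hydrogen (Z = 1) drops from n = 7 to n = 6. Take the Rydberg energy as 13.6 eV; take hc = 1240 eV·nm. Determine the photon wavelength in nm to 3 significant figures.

12400 nm

ΔE = 13.60 × (1/6² − 1/7²) = 13.60 × 0.007370 = 0.1002 eV.
λ = hc/ΔE = 1240 / 0.1002 = 12400 nm.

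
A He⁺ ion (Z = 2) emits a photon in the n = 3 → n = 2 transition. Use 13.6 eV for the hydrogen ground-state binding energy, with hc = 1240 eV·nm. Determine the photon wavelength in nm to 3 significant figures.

164 nm

For Z = 2 the level energies scale as Z², so the effective Rydberg energy is 13.6 × 4 = 54.40 eV.
ΔE = 54.40 × (1/2² − 1/3²) = 54.40 × 0.1389 = 7.556 eV.
λ = hc/ΔE = 1240 / 7.556 = 164 nm.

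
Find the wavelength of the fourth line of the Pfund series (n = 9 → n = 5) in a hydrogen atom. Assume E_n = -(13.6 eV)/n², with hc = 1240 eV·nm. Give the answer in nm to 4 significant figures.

The Pfund series terminates on n_f = 5; the fourth line has n_i = 5+4 = 9.
ΔE = 13.60 × (1/5² − 1/9²) = 0.3761 eV.
λ = 1240 / 0.3761 = 3297 nm.

3297 nm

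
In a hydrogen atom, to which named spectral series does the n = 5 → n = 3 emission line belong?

Paschen

The series is set by the lower level: n_f = 3 is the Paschen series.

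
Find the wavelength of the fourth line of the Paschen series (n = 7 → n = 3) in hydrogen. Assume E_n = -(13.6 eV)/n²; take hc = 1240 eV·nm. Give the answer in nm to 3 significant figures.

1010 nm

The Paschen series terminates on n_f = 3; the fourth line has n_i = 3+4 = 7.
ΔE = 13.60 × (1/3² − 1/7²) = 1.234 eV.
λ = 1240 / 1.234 = 1010 nm.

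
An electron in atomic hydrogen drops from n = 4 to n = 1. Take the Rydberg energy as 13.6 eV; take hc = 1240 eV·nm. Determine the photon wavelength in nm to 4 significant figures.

97.25 nm

ΔE = 13.60 × (1/1² − 1/4²) = 13.60 × 0.9375 = 12.75 eV.
λ = hc/ΔE = 1240 / 12.75 = 97.25 nm.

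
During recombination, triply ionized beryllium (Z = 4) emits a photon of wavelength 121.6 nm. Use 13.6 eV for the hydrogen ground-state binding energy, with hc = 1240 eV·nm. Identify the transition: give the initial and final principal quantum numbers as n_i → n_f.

n_i = 8, n_f = 4

The photon energy is ΔE = hc/λ = 1240 / 121.6 = 10.20 eV.
With Z = 4, ΔE = 217.6 × (1/n_f² − 1/n_i²), so 1/n_f² − 1/n_i² = 0.04686.
Trying n_f = 4 gives 1/n_i² = 0.01564, i.e. n_i ≈ 8; this pair matches.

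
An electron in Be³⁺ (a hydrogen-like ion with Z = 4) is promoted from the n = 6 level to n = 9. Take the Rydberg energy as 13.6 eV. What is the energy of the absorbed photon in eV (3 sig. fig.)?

3.36 eV

The Bohr energies scale as Z², so for Z = 4: E_n = −217.6/n² eV.
E_9 = −217.6/81 = −2.686 eV and E_6 = −217.6/36 = −6.044 eV.
The photon energy is |E_9 − E_6| = 3.36 eV.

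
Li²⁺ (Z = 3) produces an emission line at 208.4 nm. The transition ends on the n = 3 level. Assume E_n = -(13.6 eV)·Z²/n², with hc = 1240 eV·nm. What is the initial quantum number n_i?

The photon energy is ΔE = hc/λ = 1240 / 208.4 = 5.950 eV.
With Z = 3, ΔE = 122.4 × (1/n_f² − 1/n_i²), so 1/n_f² − 1/n_i² = 0.04861.
With n_f = 3: 1/n_i² = 1/9 − 0.04861 = 0.06250, so n_i ≈ 4.00.

n_i = 4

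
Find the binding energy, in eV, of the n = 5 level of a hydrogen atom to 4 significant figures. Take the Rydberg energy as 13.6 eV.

0.5440 eV

E_5 = −13.60/25 = −0.5440 eV, so ionization (to E = 0) requires 0.5440 eV.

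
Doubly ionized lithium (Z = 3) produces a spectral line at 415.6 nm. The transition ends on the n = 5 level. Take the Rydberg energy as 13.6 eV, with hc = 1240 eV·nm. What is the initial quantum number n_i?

n_i = 8

The photon energy is ΔE = hc/λ = 1240 / 415.6 = 2.984 eV.
With Z = 3, ΔE = 122.4 × (1/n_f² − 1/n_i²), so 1/n_f² − 1/n_i² = 0.02438.
With n_f = 5: 1/n_i² = 1/25 − 0.02438 = 0.01562, so n_i ≈ 8.00.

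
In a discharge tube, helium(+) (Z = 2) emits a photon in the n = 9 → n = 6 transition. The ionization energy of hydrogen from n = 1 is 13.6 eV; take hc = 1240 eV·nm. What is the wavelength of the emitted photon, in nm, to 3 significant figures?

For Z = 2 the level energies scale as Z², so the effective Rydberg energy is 13.6 × 4 = 54.40 eV.
ΔE = 54.40 × (1/6² − 1/9²) = 54.40 × 0.01543 = 0.8395 eV.
λ = hc/ΔE = 1240 / 0.8395 = 1480 nm.

1480 nm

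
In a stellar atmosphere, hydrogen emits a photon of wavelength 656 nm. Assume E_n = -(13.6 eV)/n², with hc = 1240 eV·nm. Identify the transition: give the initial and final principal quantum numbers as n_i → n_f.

The photon energy is ΔE = hc/λ = 1240 / 656 = 1.890 eV.
With Z = 1, ΔE = 13.60 × (1/n_f² − 1/n_i²), so 1/n_f² − 1/n_i² = 0.1390.
Trying n_f = 2 gives 1/n_i² = 0.1110, i.e. n_i ≈ 3; this pair matches.

n_i = 3, n_f = 2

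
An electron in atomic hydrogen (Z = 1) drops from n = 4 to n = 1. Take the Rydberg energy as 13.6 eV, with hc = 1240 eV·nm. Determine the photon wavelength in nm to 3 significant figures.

ΔE = 13.60 × (1/1² − 1/4²) = 13.60 × 0.9375 = 12.75 eV.
λ = hc/ΔE = 1240 / 12.75 = 97.3 nm.
This line belongs to the Lyman series.

97.3 nm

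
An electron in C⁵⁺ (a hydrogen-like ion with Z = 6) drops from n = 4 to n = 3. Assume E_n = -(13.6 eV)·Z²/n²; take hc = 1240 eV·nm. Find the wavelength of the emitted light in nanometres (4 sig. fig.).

52.10 nm

For Z = 6 the level energies scale as Z², so the effective Rydberg energy is 13.6 × 36 = 489.6 eV.
ΔE = 489.6 × (1/3² − 1/4²) = 489.6 × 0.04861 = 23.80 eV.
λ = hc/ΔE = 1240 / 23.80 = 52.10 nm.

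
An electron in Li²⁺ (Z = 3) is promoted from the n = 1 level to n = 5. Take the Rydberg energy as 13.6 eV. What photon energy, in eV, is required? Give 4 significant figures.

The Bohr energies scale as Z², so for Z = 3: E_n = −122.4/n² eV.
E_5 = −122.4/25 = −4.896 eV and E_1 = −122.4/1 = −122.4 eV.
The photon energy is |E_5 − E_1| = 117.5 eV.

117.5 eV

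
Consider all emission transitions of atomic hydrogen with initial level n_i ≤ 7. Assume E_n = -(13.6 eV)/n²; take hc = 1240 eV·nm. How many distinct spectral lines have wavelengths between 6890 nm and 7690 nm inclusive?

1

Enumerate all n_i → n_f pairs with 1 ≤ n_f < n_i ≤ 7 and compute λ = 1240 / [13.6·1·(1/n_f² − 1/n_i²)].
Lines falling in [6890, 7690] nm: 6→5 (7460 nm).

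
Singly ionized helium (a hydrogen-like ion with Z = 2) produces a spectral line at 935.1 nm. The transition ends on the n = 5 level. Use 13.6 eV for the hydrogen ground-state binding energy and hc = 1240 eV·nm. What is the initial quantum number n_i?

The photon energy is ΔE = hc/λ = 1240 / 935.1 = 1.326 eV.
With Z = 2, ΔE = 54.40 × (1/n_f² − 1/n_i²), so 1/n_f² − 1/n_i² = 0.02438.
With n_f = 5: 1/n_i² = 1/25 − 0.02438 = 0.01562, so n_i ≈ 8.00.

n_i = 8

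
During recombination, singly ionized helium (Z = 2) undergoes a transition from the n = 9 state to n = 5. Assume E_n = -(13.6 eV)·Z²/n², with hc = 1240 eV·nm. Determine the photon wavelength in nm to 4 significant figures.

824.3 nm

For Z = 2 the level energies scale as Z², so the effective Rydberg energy is 13.6 × 4 = 54.40 eV.
ΔE = 54.40 × (1/5² − 1/9²) = 54.40 × 0.02765 = 1.504 eV.
λ = hc/ΔE = 1240 / 1.504 = 824.3 nm.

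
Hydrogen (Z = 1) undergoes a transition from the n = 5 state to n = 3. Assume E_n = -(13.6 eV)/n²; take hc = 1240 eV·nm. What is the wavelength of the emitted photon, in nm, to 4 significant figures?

1282 nm

ΔE = 13.60 × (1/3² − 1/5²) = 13.60 × 0.07111 = 0.9671 eV.
λ = hc/ΔE = 1240 / 0.9671 = 1282 nm.
This line belongs to the Paschen series.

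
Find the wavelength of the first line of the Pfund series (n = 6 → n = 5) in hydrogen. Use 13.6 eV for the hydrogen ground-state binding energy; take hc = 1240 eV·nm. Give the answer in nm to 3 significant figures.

7460 nm

The Pfund series terminates on n_f = 5; the first line has n_i = 5+1 = 6.
ΔE = 13.60 × (1/5² − 1/6²) = 0.1662 eV.
λ = 1240 / 0.1662 = 7460 nm.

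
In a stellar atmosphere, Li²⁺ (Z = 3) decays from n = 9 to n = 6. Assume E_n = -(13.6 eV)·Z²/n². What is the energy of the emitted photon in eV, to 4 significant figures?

The Bohr energies scale as Z², so for Z = 3: E_n = −122.4/n² eV.
E_9 = −122.4/81 = −1.511 eV and E_6 = −122.4/36 = −3.400 eV.
The photon energy is |E_9 − E_6| = 1.889 eV.

1.889 eV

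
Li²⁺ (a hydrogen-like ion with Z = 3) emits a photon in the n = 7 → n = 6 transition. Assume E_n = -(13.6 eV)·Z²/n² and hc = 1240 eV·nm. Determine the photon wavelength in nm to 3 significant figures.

For Z = 3 the level energies scale as Z², so the effective Rydberg energy is 13.6 × 9 = 122.4 eV.
ΔE = 122.4 × (1/6² − 1/7²) = 122.4 × 0.007370 = 0.9020 eV.
λ = hc/ΔE = 1240 / 0.9020 = 1370 nm.

1370 nm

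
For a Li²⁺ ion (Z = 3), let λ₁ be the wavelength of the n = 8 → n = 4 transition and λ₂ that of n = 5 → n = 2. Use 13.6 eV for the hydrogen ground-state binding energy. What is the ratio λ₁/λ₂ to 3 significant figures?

λ ∝ 1/ΔE ∝ 1/(1/n_f² − 1/n_i²), and the Z² and hc factors cancel in the ratio.
λ₁/λ₂ = (1/2² − 1/5²)/(1/4² − 1/8²) = 0.2100/0.04688 = 4.48.

4.48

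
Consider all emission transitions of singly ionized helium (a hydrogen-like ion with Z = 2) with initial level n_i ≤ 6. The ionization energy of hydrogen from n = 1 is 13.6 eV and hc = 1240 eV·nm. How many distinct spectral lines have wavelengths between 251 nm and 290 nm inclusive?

Enumerate all n_i → n_f pairs with 1 ≤ n_f < n_i ≤ 6 and compute λ = 1240 / [13.6·4·(1/n_f² − 1/n_i²)].
Lines falling in [251, 290] nm: 6→3 (273.5 nm).

1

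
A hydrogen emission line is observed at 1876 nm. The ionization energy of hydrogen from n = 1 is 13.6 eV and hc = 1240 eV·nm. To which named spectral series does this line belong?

ΔE = 1240/1876 = 0.6610 eV.
This matches 13.6 × (1/3² − 1/4²), so n_f = 3: the Paschen series.

Paschen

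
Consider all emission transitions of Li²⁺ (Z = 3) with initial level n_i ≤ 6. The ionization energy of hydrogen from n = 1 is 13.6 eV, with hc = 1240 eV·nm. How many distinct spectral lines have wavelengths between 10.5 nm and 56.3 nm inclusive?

7

Enumerate all n_i → n_f pairs with 1 ≤ n_f < n_i ≤ 6 and compute λ = 1240 / [13.6·9·(1/n_f² − 1/n_i²)].
Lines falling in [10.5, 56.3] nm: 5→1 (10.55 nm), 4→1 (10.81 nm), 3→1 (11.40 nm), 2→1 (13.51 nm), 6→2 (45.59 nm), 5→2 (48.24 nm), 4→2 (54.03 nm).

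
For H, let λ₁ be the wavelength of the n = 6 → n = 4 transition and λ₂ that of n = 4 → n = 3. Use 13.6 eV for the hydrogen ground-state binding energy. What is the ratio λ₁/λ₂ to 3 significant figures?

1.40

λ ∝ 1/ΔE ∝ 1/(1/n_f² − 1/n_i²), and the Z² and hc factors cancel in the ratio.
λ₁/λ₂ = (1/3² − 1/4²)/(1/4² − 1/6²) = 0.04861/0.03472 = 1.40.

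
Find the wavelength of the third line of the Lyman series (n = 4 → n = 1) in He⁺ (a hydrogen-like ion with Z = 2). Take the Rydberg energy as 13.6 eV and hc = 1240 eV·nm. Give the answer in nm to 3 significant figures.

The Lyman series terminates on n_f = 1; the third line has n_i = 1+3 = 4.
ΔE = 54.40 × (1/1² − 1/4²) = 51.00 eV.
λ = 1240 / 51.00 = 24.3 nm.

24.3 nm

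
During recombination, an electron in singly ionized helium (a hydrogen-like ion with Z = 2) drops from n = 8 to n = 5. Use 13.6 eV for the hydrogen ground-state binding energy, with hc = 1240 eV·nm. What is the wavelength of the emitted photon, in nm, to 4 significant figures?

For Z = 2 the level energies scale as Z², so the effective Rydberg energy is 13.6 × 4 = 54.40 eV.
ΔE = 54.40 × (1/5² − 1/8²) = 54.40 × 0.02438 = 1.326 eV.
λ = hc/ΔE = 1240 / 1.326 = 935.1 nm.

935.1 nm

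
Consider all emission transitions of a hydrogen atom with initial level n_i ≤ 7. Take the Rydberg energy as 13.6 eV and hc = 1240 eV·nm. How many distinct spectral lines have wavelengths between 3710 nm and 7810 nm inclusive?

3

Enumerate all n_i → n_f pairs with 1 ≤ n_f < n_i ≤ 7 and compute λ = 1240 / [13.6·1·(1/n_f² − 1/n_i²)].
Lines falling in [3710, 7810] nm: 5→4 (4052 nm), 7→5 (4654 nm), 6→5 (7460 nm).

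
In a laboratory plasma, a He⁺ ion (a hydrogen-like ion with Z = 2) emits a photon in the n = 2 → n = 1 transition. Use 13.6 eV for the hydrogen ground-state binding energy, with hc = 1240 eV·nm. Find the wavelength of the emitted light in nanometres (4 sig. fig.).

For Z = 2 the level energies scale as Z², so the effective Rydberg energy is 13.6 × 4 = 54.40 eV.
ΔE = 54.40 × (1/1² − 1/2²) = 54.40 × 0.7500 = 40.80 eV.
λ = hc/ΔE = 1240 / 40.80 = 30.39 nm.

30.39 nm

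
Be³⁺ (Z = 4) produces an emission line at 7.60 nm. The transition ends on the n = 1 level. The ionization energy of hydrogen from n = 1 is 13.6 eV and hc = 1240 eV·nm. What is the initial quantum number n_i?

n_i = 2

The photon energy is ΔE = hc/λ = 1240 / 7.60 = 163.2 eV.
With Z = 4, ΔE = 217.6 × (1/n_f² − 1/n_i²), so 1/n_f² − 1/n_i² = 0.7498.
With n_f = 1: 1/n_i² = 1/1 − 0.7498 = 0.2502, so n_i ≈ 2.00.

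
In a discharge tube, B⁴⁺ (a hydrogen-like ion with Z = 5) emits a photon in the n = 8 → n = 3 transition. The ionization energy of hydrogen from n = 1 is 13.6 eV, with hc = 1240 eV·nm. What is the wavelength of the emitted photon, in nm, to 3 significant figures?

38.2 nm

For Z = 5 the level energies scale as Z², so the effective Rydberg energy is 13.6 × 25 = 340.0 eV.
ΔE = 340.0 × (1/3² − 1/8²) = 340.0 × 0.09549 = 32.47 eV.
λ = hc/ΔE = 1240 / 32.47 = 38.2 nm.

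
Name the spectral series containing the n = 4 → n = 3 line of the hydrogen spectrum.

Paschen

The series is set by the lower level: n_f = 3 is the Paschen series.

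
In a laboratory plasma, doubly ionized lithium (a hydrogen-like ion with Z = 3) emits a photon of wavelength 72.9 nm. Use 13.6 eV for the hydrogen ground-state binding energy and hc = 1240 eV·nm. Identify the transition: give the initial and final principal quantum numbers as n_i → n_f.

n_i = 3, n_f = 2

The photon energy is ΔE = hc/λ = 1240 / 72.9 = 17.01 eV.
With Z = 3, ΔE = 122.4 × (1/n_f² − 1/n_i²), so 1/n_f² − 1/n_i² = 0.1390.
Trying n_f = 2 gives 1/n_i² = 0.1110, i.e. n_i ≈ 3; this pair matches.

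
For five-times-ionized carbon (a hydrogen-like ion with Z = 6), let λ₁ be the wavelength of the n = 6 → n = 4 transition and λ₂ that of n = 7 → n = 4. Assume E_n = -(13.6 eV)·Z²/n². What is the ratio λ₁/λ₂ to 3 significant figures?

1.21

λ ∝ 1/ΔE ∝ 1/(1/n_f² − 1/n_i²), and the Z² and hc factors cancel in the ratio.
λ₁/λ₂ = (1/4² − 1/7²)/(1/4² − 1/6²) = 0.04209/0.03472 = 1.21.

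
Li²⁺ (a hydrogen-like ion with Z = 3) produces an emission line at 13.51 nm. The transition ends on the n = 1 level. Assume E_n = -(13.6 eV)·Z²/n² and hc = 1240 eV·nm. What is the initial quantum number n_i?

n_i = 2

The photon energy is ΔE = hc/λ = 1240 / 13.51 = 91.78 eV.
With Z = 3, ΔE = 122.4 × (1/n_f² − 1/n_i²), so 1/n_f² − 1/n_i² = 0.7499.
With n_f = 1: 1/n_i² = 1/1 − 0.7499 = 0.2501, so n_i ≈ 2.00.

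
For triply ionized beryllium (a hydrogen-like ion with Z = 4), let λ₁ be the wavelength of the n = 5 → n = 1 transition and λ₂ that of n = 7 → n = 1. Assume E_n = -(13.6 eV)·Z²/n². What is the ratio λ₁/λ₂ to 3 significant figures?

1.02

λ ∝ 1/ΔE ∝ 1/(1/n_f² − 1/n_i²), and the Z² and hc factors cancel in the ratio.
λ₁/λ₂ = (1/1² − 1/7²)/(1/1² − 1/5²) = 0.9796/0.9600 = 1.02.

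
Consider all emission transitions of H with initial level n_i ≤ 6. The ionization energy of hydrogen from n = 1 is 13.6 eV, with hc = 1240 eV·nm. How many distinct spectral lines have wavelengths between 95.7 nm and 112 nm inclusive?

Enumerate all n_i → n_f pairs with 1 ≤ n_f < n_i ≤ 6 and compute λ = 1240 / [13.6·1·(1/n_f² − 1/n_i²)].
Lines falling in [95.7, 112] nm: 4→1 (97.25 nm), 3→1 (102.6 nm).

2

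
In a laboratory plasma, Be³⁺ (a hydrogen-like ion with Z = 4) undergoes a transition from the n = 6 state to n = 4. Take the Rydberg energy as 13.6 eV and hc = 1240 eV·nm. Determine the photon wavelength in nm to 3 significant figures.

164 nm

For Z = 4 the level energies scale as Z², so the effective Rydberg energy is 13.6 × 16 = 217.6 eV.
ΔE = 217.6 × (1/4² − 1/6²) = 217.6 × 0.03472 = 7.556 eV.
λ = hc/ΔE = 1240 / 7.556 = 164 nm.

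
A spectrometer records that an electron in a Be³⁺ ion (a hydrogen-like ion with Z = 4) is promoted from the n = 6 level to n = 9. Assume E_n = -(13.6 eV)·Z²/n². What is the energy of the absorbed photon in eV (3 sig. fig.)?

3.36 eV

The Bohr energies scale as Z², so for Z = 4: E_n = −217.6/n² eV.
E_9 = −217.6/81 = −2.686 eV and E_6 = −217.6/36 = −6.044 eV.
The photon energy is |E_9 − E_6| = 3.36 eV.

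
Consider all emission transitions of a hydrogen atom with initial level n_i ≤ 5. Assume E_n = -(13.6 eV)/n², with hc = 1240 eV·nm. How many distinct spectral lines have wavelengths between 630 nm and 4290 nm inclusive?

4

Enumerate all n_i → n_f pairs with 1 ≤ n_f < n_i ≤ 5 and compute λ = 1240 / [13.6·1·(1/n_f² − 1/n_i²)].
Lines falling in [630, 4290] nm: 3→2 (656.5 nm), 5→3 (1282 nm), 4→3 (1876 nm), 5→4 (4052 nm).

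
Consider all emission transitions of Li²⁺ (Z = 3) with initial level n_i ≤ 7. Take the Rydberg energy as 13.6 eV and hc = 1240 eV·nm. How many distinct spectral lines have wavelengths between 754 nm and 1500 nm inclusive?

2

Enumerate all n_i → n_f pairs with 1 ≤ n_f < n_i ≤ 7 and compute λ = 1240 / [13.6·9·(1/n_f² − 1/n_i²)].
Lines falling in [754, 1500] nm: 6→5 (828.9 nm), 7→6 (1375 nm).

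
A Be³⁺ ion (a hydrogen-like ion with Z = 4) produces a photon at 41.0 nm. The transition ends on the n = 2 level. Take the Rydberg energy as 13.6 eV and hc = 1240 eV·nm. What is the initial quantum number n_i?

The photon energy is ΔE = hc/λ = 1240 / 41.0 = 30.24 eV.
With Z = 4, ΔE = 217.6 × (1/n_f² − 1/n_i²), so 1/n_f² − 1/n_i² = 0.1390.
With n_f = 2: 1/n_i² = 1/4 − 0.1390 = 0.1110, so n_i ≈ 3.00.

n_i = 3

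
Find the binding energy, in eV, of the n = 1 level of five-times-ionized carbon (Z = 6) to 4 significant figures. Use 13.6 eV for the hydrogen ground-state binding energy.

489.6 eV

E_n = −13.6 Z²/n² = −489.6/n² eV for Z = 6.
E_1 = −489.6/1 = −489.6 eV, so ionization (to E = 0) requires 489.6 eV.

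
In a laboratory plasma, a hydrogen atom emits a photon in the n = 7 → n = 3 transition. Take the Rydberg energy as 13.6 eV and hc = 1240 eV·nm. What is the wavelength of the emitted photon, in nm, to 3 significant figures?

1010 nm

ΔE = 13.60 × (1/3² − 1/7²) = 13.60 × 0.09070 = 1.234 eV.
λ = hc/ΔE = 1240 / 1.234 = 1010 nm.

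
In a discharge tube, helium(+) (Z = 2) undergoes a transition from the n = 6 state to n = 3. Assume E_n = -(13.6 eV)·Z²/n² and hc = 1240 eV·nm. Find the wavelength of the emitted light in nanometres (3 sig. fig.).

For Z = 2 the level energies scale as Z², so the effective Rydberg energy is 13.6 × 4 = 54.40 eV.
ΔE = 54.40 × (1/3² − 1/6²) = 54.40 × 0.08333 = 4.533 eV.
λ = hc/ΔE = 1240 / 4.533 = 274 nm.

274 nm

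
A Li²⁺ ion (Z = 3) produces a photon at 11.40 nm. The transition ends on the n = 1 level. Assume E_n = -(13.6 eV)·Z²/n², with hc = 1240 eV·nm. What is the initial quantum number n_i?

The photon energy is ΔE = hc/λ = 1240 / 11.40 = 108.8 eV.
With Z = 3, ΔE = 122.4 × (1/n_f² − 1/n_i²), so 1/n_f² − 1/n_i² = 0.8887.
With n_f = 1: 1/n_i² = 1/1 − 0.8887 = 0.1113, so n_i ≈ 3.00.

n_i = 3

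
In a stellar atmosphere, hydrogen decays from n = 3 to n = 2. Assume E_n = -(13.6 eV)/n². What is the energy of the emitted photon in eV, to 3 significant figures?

E_3 = −13.60/9 = −1.511 eV and E_2 = −13.60/4 = −3.400 eV.
The photon energy is |E_3 − E_2| = 1.89 eV.

1.89 eV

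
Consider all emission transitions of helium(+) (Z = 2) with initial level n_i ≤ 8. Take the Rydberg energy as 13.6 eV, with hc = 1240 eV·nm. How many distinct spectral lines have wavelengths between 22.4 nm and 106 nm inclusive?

Enumerate all n_i → n_f pairs with 1 ≤ n_f < n_i ≤ 8 and compute λ = 1240 / [13.6·4·(1/n_f² − 1/n_i²)].
Lines falling in [22.4, 106] nm: 8→1 (23.16 nm), 7→1 (23.27 nm), 6→1 (23.45 nm), 5→1 (23.74 nm), 4→1 (24.31 nm), 3→1 (25.64 nm), 2→1 (30.39 nm), 8→2 (97.25 nm), 7→2 (99.28 nm), 6→2 (102.6 nm).

10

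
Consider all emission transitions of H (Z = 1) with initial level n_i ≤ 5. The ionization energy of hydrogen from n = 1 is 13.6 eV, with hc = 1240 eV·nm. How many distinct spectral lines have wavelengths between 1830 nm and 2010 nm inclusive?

1

Enumerate all n_i → n_f pairs with 1 ≤ n_f < n_i ≤ 5 and compute λ = 1240 / [13.6·1·(1/n_f² − 1/n_i²)].
Lines falling in [1830, 2010] nm: 4→3 (1876 nm).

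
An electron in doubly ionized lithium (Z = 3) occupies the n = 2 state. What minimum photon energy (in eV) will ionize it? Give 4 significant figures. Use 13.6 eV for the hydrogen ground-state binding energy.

E_n = −13.6 Z²/n² = −122.4/n² eV for Z = 3.
E_2 = −122.4/4 = −30.60 eV, so ionization (to E = 0) requires 30.60 eV.

30.60 eV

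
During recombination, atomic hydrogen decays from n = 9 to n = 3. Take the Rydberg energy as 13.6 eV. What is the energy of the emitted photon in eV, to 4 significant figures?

E_9 = −13.60/81 = −0.1679 eV and E_3 = −13.60/9 = −1.511 eV.
The photon energy is |E_9 − E_3| = 1.343 eV.

1.343 eV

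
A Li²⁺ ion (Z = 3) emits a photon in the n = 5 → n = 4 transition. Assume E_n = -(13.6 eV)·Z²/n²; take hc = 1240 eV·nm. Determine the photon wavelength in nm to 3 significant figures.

450 nm

For Z = 3 the level energies scale as Z², so the effective Rydberg energy is 13.6 × 9 = 122.4 eV.
ΔE = 122.4 × (1/4² − 1/5²) = 122.4 × 0.02250 = 2.754 eV.
λ = hc/ΔE = 1240 / 2.754 = 450 nm.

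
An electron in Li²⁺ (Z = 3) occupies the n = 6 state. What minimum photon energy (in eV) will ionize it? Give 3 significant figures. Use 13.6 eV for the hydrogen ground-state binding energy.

3.40 eV

E_n = −13.6 Z²/n² = −122.4/n² eV for Z = 3.
E_6 = −122.4/36 = −3.40 eV, so ionization (to E = 0) requires 3.40 eV.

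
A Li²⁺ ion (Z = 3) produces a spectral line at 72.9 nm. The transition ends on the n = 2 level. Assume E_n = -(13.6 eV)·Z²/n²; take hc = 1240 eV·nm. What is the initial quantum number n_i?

The photon energy is ΔE = hc/λ = 1240 / 72.9 = 17.01 eV.
With Z = 3, ΔE = 122.4 × (1/n_f² − 1/n_i²), so 1/n_f² − 1/n_i² = 0.1390.
With n_f = 2: 1/n_i² = 1/4 − 0.1390 = 0.1110, so n_i ≈ 3.00.

n_i = 3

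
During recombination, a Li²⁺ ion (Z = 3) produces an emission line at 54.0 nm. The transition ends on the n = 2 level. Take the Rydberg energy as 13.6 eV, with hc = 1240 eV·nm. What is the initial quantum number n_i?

The photon energy is ΔE = hc/λ = 1240 / 54.0 = 22.96 eV.
With Z = 3, ΔE = 122.4 × (1/n_f² − 1/n_i²), so 1/n_f² − 1/n_i² = 0.1876.
With n_f = 2: 1/n_i² = 1/4 − 0.1876 = 0.06239, so n_i ≈ 4.00.

n_i = 4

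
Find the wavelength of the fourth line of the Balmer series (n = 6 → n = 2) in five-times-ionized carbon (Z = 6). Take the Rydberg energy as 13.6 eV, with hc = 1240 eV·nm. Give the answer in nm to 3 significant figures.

The Balmer series terminates on n_f = 2; the fourth line has n_i = 2+4 = 6.
ΔE = 489.6 × (1/2² − 1/6²) = 108.8 eV.
λ = 1240 / 108.8 = 11.4 nm.

11.4 nm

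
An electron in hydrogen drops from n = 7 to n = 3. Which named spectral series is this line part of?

Paschen

The series is set by the lower level: n_f = 3 is the Paschen series.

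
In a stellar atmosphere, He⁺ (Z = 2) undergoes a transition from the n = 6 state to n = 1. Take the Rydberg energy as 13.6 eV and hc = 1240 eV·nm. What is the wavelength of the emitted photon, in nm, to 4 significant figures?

For Z = 2 the level energies scale as Z², so the effective Rydberg energy is 13.6 × 4 = 54.40 eV.
ΔE = 54.40 × (1/1² − 1/6²) = 54.40 × 0.9722 = 52.89 eV.
λ = hc/ΔE = 1240 / 52.89 = 23.45 nm.

23.45 nm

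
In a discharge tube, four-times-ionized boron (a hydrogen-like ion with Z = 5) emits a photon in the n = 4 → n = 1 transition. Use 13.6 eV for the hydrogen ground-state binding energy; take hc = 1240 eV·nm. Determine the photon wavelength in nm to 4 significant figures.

3.890 nm

For Z = 5 the level energies scale as Z², so the effective Rydberg energy is 13.6 × 25 = 340.0 eV.
ΔE = 340.0 × (1/1² − 1/4²) = 340.0 × 0.9375 = 318.8 eV.
λ = hc/ΔE = 1240 / 318.8 = 3.890 nm.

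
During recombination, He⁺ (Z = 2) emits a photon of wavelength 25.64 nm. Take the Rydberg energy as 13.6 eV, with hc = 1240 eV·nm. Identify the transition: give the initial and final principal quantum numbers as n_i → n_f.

The photon energy is ΔE = hc/λ = 1240 / 25.64 = 48.36 eV.
With Z = 2, ΔE = 54.40 × (1/n_f² − 1/n_i²), so 1/n_f² − 1/n_i² = 0.8890.
Trying n_f = 1 gives 1/n_i² = 0.1110, i.e. n_i ≈ 3; this pair matches.

n_i = 3, n_f = 1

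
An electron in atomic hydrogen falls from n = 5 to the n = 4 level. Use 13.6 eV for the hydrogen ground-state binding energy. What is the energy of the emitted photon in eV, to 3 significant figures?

E_5 = −13.60/25 = −0.5440 eV and E_4 = −13.60/16 = −0.8500 eV.
The photon energy is |E_5 − E_4| = 0.306 eV.

0.306 eV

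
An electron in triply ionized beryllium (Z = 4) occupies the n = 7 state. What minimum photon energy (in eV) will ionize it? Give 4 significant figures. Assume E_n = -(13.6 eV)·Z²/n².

4.441 eV

E_n = −13.6 Z²/n² = −217.6/n² eV for Z = 4.
E_7 = −217.6/49 = −4.441 eV, so ionization (to E = 0) requires 4.441 eV.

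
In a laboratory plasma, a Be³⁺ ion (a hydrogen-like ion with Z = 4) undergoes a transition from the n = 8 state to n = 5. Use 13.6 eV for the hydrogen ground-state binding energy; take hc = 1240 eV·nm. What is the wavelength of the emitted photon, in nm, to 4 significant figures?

For Z = 4 the level energies scale as Z², so the effective Rydberg energy is 13.6 × 16 = 217.6 eV.
ΔE = 217.6 × (1/5² − 1/8²) = 217.6 × 0.02438 = 5.304 eV.
λ = hc/ΔE = 1240 / 5.304 = 233.8 nm.

233.8 nm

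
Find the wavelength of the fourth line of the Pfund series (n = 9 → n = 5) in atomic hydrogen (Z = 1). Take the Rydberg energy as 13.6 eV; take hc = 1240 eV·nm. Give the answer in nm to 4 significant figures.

3297 nm

The Pfund series terminates on n_f = 5; the fourth line has n_i = 5+4 = 9.
ΔE = 13.60 × (1/5² − 1/9²) = 0.3761 eV.
λ = 1240 / 0.3761 = 3297 nm.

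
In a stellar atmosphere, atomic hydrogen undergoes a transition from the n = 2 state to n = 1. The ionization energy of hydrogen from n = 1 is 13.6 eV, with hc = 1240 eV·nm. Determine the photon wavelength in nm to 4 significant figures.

ΔE = 13.60 × (1/1² − 1/2²) = 13.60 × 0.7500 = 10.20 eV.
λ = hc/ΔE = 1240 / 10.20 = 121.6 nm.
This line belongs to the Lyman series.

121.6 nm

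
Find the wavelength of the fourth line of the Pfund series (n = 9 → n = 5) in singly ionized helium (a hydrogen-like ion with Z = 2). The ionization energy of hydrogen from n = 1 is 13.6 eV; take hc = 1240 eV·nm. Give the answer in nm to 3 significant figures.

824 nm

The Pfund series terminates on n_f = 5; the fourth line has n_i = 5+4 = 9.
ΔE = 54.40 × (1/5² − 1/9²) = 1.504 eV.
λ = 1240 / 1.504 = 824 nm.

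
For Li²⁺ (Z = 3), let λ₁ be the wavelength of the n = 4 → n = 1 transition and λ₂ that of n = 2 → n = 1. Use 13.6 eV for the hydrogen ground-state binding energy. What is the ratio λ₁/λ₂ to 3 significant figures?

λ ∝ 1/ΔE ∝ 1/(1/n_f² − 1/n_i²), and the Z² and hc factors cancel in the ratio.
λ₁/λ₂ = (1/1² − 1/2²)/(1/1² − 1/4²) = 0.7500/0.9375 = 0.800.

0.800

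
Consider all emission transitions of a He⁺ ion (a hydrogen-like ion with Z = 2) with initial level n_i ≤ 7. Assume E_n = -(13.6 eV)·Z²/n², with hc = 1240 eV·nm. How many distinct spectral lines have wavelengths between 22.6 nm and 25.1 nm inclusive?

4

Enumerate all n_i → n_f pairs with 1 ≤ n_f < n_i ≤ 7 and compute λ = 1240 / [13.6·4·(1/n_f² − 1/n_i²)].
Lines falling in [22.6, 25.1] nm: 7→1 (23.27 nm), 6→1 (23.45 nm), 5→1 (23.74 nm), 4→1 (24.31 nm).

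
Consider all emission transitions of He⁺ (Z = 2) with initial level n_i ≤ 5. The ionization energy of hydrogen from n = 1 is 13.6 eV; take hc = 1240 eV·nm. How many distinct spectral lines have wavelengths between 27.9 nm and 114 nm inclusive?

Enumerate all n_i → n_f pairs with 1 ≤ n_f < n_i ≤ 5 and compute λ = 1240 / [13.6·4·(1/n_f² − 1/n_i²)].
Lines falling in [27.9, 114] nm: 2→1 (30.39 nm), 5→2 (108.5 nm).

2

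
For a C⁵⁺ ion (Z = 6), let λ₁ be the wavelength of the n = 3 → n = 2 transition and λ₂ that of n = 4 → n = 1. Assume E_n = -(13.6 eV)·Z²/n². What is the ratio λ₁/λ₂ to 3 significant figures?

λ ∝ 1/ΔE ∝ 1/(1/n_f² − 1/n_i²), and the Z² and hc factors cancel in the ratio.
λ₁/λ₂ = (1/1² − 1/4²)/(1/2² − 1/3²) = 0.9375/0.1389 = 6.75.

6.75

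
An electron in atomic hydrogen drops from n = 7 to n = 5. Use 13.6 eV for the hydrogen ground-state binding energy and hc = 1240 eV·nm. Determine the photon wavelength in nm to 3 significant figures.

4650 nm

ΔE = 13.60 × (1/5² − 1/7²) = 13.60 × 0.01959 = 0.2664 eV.
λ = hc/ΔE = 1240 / 0.2664 = 4650 nm.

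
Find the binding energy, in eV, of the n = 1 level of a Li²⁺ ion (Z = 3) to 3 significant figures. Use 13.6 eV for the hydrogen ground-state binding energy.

E_n = −13.6 Z²/n² = −122.4/n² eV for Z = 3.
E_1 = −122.4/1 = −122 eV, so ionization (to E = 0) requires 122 eV.

122 eV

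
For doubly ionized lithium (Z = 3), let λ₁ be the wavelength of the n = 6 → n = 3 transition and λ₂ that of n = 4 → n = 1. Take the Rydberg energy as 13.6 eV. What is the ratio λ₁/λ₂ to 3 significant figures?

11.3

λ ∝ 1/ΔE ∝ 1/(1/n_f² − 1/n_i²), and the Z² and hc factors cancel in the ratio.
λ₁/λ₂ = (1/1² − 1/4²)/(1/3² − 1/6²) = 0.9375/0.08333 = 11.3.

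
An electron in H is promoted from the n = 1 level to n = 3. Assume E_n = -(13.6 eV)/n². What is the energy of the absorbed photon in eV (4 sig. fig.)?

12.09 eV

E_3 = −13.60/9 = −1.511 eV and E_1 = −13.60/1 = −13.60 eV.
The photon energy is |E_3 − E_1| = 12.09 eV.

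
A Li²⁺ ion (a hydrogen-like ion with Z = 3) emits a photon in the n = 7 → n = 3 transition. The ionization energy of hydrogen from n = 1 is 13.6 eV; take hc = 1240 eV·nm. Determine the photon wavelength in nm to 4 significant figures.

For Z = 3 the level energies scale as Z², so the effective Rydberg energy is 13.6 × 9 = 122.4 eV.
ΔE = 122.4 × (1/3² − 1/7²) = 122.4 × 0.09070 = 11.10 eV.
λ = hc/ΔE = 1240 / 11.10 = 111.7 nm.

111.7 nm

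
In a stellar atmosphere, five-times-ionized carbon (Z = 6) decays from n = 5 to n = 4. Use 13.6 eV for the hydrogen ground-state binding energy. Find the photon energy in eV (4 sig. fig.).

The Bohr energies scale as Z², so for Z = 6: E_n = −489.6/n² eV.
E_5 = −489.6/25 = −19.58 eV and E_4 = −489.6/16 = −30.60 eV.
The photon energy is |E_5 − E_4| = 11.02 eV.

11.02 eV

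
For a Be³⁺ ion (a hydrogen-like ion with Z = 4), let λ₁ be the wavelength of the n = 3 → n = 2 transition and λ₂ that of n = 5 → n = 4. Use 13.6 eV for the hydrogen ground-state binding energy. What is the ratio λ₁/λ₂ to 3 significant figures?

0.162

λ ∝ 1/ΔE ∝ 1/(1/n_f² − 1/n_i²), and the Z² and hc factors cancel in the ratio.
λ₁/λ₂ = (1/4² − 1/5²)/(1/2² − 1/3²) = 0.02250/0.1389 = 0.162.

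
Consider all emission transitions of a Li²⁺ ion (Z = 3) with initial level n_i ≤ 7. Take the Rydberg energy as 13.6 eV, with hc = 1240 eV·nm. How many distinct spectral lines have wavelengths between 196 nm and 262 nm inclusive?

2

Enumerate all n_i → n_f pairs with 1 ≤ n_f < n_i ≤ 7 and compute λ = 1240 / [13.6·9·(1/n_f² − 1/n_i²)].
Lines falling in [196, 262] nm: 4→3 (208.4 nm), 7→4 (240.7 nm).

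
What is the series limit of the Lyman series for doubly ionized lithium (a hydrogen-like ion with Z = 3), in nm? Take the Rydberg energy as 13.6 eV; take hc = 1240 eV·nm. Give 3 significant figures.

The Lyman series has lower level n_f = 1; the series limit corresponds to n_i → ∞.
ΔE_max = 13.6 × 9 / 1² = 122.4 eV.
λ_min = 1240 / 122.4 = 10.1 nm.

10.1 nm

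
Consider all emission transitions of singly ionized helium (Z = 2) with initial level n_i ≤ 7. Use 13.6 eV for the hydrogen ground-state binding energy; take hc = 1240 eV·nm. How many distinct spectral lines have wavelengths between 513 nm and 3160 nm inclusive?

Enumerate all n_i → n_f pairs with 1 ≤ n_f < n_i ≤ 7 and compute λ = 1240 / [13.6·4·(1/n_f² − 1/n_i²)].
Lines falling in [513, 3160] nm: 7→4 (541.5 nm), 6→4 (656.5 nm), 5→4 (1013 nm), 7→5 (1163 nm), 6→5 (1865 nm), 7→6 (3093 nm).

6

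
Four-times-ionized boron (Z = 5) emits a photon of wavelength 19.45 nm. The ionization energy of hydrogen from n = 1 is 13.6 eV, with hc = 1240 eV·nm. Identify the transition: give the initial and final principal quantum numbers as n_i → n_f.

n_i = 4, n_f = 2

The photon energy is ΔE = hc/λ = 1240 / 19.45 = 63.75 eV.
With Z = 5, ΔE = 340.0 × (1/n_f² − 1/n_i²), so 1/n_f² − 1/n_i² = 0.1875.
Trying n_f = 2 gives 1/n_i² = 0.06249, i.e. n_i ≈ 4; this pair matches.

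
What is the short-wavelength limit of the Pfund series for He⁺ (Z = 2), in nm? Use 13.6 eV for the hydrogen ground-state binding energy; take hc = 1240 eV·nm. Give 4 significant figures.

The Pfund series has lower level n_f = 5; the series limit corresponds to n_i → ∞.
ΔE_max = 13.6 × 4 / 5² = 2.176 eV.
λ_min = 1240 / 2.176 = 569.9 nm.

569.9 nm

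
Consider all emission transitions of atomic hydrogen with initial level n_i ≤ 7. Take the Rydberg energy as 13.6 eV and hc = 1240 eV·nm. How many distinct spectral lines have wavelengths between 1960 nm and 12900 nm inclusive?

6

Enumerate all n_i → n_f pairs with 1 ≤ n_f < n_i ≤ 7 and compute λ = 1240 / [13.6·1·(1/n_f² − 1/n_i²)].
Lines falling in [1960, 12900] nm: 7→4 (2166 nm), 6→4 (2626 nm), 5→4 (4052 nm), 7→5 (4654 nm), 6→5 (7460 nm), 7→6 (12370 nm).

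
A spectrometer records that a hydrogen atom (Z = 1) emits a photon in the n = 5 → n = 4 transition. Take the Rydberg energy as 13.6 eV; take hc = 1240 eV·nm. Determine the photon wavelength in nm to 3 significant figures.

4050 nm

ΔE = 13.60 × (1/4² − 1/5²) = 13.60 × 0.02250 = 0.3060 eV.
λ = hc/ΔE = 1240 / 0.3060 = 4050 nm.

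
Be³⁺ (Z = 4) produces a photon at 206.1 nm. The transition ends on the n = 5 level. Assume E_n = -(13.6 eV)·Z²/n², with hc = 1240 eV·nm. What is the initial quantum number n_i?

n_i = 9

The photon energy is ΔE = hc/λ = 1240 / 206.1 = 6.016 eV.
With Z = 4, ΔE = 217.6 × (1/n_f² − 1/n_i²), so 1/n_f² − 1/n_i² = 0.02765.
With n_f = 5: 1/n_i² = 1/25 − 0.02765 = 0.01235, so n_i ≈ 9.00.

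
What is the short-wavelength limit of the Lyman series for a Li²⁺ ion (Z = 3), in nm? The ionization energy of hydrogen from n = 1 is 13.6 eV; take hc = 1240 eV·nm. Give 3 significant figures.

The Lyman series has lower level n_f = 1; the series limit corresponds to n_i → ∞.
ΔE_max = 13.6 × 9 / 1² = 122.4 eV.
λ_min = 1240 / 122.4 = 10.1 nm.

10.1 nm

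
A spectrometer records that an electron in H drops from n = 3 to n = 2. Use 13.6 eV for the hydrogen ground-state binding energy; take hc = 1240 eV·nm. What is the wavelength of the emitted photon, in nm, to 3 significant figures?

656 nm

ΔE = 13.60 × (1/2² − 1/3²) = 13.60 × 0.1389 = 1.889 eV.
λ = hc/ΔE = 1240 / 1.889 = 656 nm.
This line belongs to the Balmer series.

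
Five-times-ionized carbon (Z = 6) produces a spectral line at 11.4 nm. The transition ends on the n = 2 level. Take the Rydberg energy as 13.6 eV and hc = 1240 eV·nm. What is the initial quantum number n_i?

The photon energy is ΔE = hc/λ = 1240 / 11.4 = 108.8 eV.
With Z = 6, ΔE = 489.6 × (1/n_f² − 1/n_i²), so 1/n_f² − 1/n_i² = 0.2222.
With n_f = 2: 1/n_i² = 1/4 − 0.2222 = 0.02784, so n_i ≈ 5.99.

n_i = 6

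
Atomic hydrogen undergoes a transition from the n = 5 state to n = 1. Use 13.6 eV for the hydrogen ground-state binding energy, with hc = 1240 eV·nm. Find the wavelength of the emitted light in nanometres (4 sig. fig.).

94.98 nm

ΔE = 13.60 × (1/1² − 1/5²) = 13.60 × 0.9600 = 13.06 eV.
λ = hc/ΔE = 1240 / 13.06 = 94.98 nm.
This line belongs to the Lyman series.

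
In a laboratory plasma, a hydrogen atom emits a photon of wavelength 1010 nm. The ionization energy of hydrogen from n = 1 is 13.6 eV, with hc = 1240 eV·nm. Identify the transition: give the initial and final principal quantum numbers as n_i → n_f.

The photon energy is ΔE = hc/λ = 1240 / 1010 = 1.228 eV.
With Z = 1, ΔE = 13.60 × (1/n_f² − 1/n_i²), so 1/n_f² − 1/n_i² = 0.09027.
Trying n_f = 3 gives 1/n_i² = 0.02084, i.e. n_i ≈ 7; this pair matches.

n_i = 7, n_f = 3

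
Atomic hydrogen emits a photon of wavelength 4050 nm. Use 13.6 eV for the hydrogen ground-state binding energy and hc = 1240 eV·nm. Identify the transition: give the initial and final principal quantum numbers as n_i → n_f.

n_i = 5, n_f = 4

The photon energy is ΔE = hc/λ = 1240 / 4050 = 0.3062 eV.
With Z = 1, ΔE = 13.60 × (1/n_f² − 1/n_i²), so 1/n_f² − 1/n_i² = 0.02251.
Trying n_f = 4 gives 1/n_i² = 0.03999, i.e. n_i ≈ 5; this pair matches.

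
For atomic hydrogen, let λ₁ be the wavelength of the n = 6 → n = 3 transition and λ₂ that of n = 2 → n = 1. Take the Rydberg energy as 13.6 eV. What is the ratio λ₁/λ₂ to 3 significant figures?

λ ∝ 1/ΔE ∝ 1/(1/n_f² − 1/n_i²), and the Z² and hc factors cancel in the ratio.
λ₁/λ₂ = (1/1² − 1/2²)/(1/3² − 1/6²) = 0.7500/0.08333 = 9.00.

9.00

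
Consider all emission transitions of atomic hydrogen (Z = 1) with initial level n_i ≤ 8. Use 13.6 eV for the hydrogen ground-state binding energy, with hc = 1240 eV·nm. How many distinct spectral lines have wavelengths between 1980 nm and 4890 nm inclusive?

5

Enumerate all n_i → n_f pairs with 1 ≤ n_f < n_i ≤ 8 and compute λ = 1240 / [13.6·1·(1/n_f² − 1/n_i²)].
Lines falling in [1980, 4890] nm: 7→4 (2166 nm), 6→4 (2626 nm), 8→5 (3741 nm), 5→4 (4052 nm), 7→5 (4654 nm).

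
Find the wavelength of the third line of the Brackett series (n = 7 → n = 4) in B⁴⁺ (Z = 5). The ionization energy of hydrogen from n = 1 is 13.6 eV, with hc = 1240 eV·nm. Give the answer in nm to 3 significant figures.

86.6 nm

The Brackett series terminates on n_f = 4; the third line has n_i = 4+3 = 7.
ΔE = 340.0 × (1/4² − 1/7²) = 14.31 eV.
λ = 1240 / 14.31 = 86.6 nm.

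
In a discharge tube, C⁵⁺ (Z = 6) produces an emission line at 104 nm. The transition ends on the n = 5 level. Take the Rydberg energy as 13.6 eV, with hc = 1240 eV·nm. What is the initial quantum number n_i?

The photon energy is ΔE = hc/λ = 1240 / 104 = 11.92 eV.
With Z = 6, ΔE = 489.6 × (1/n_f² − 1/n_i²), so 1/n_f² − 1/n_i² = 0.02435.
With n_f = 5: 1/n_i² = 1/25 − 0.02435 = 0.01565, so n_i ≈ 7.99.

n_i = 8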